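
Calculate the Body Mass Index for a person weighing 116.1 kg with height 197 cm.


BMI = weight / height^2
height = 197 cm = 1.97 m
BMI = 116.1 / 1.97^2
BMI = 29.92 kg/m^2


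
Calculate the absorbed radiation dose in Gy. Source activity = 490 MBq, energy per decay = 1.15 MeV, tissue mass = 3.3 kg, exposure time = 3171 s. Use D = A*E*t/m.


A = 490 MBq = 4.9000e+08 Bq
E = 1.15 MeV = 1.8423e-13 J
D = A*E*t/m = 4.9000e+08*1.8423e-13*3171/3.3
D = 0.08674 Gy


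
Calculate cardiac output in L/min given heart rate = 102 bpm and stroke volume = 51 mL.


CO = HR * SV
CO = 102 * 51 / 1000
CO = 5.202 L/min


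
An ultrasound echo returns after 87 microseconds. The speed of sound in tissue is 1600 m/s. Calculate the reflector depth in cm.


depth = c * t / 2
t = 87 us = 8.7000e-05 s
depth = 1600 * 8.7000e-05 / 2
depth = 0.0696 m = 6.96 cm


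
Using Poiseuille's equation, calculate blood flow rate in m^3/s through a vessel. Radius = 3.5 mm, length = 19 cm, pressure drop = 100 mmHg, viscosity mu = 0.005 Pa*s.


Q = pi*r^4*dP / (8*mu*L)
r = 0.0035 m, L = 0.19 m
dP = 100 mmHg = 13332.2 Pa
Q = 8.2701e-04 m^3/s


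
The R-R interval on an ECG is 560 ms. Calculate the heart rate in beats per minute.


HR = 60 / RR_interval(s)
RR = 560 ms = 0.56 s
HR = 60 / 0.56 = 107.1 bpm


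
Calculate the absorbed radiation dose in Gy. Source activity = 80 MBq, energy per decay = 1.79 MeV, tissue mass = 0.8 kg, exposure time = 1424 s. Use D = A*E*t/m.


A = 80 MBq = 8.0000e+07 Bq
E = 1.79 MeV = 2.86758e-13 J
D = A*E*t/m = 8.0000e+07*2.86758e-13*1424/0.8
D = 0.04083 Gy


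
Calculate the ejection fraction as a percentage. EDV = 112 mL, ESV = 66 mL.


SV = EDV - ESV = 112 - 66 = 46 mL
EF = SV/EDV * 100 = 46/112 * 100
EF = 41.07%


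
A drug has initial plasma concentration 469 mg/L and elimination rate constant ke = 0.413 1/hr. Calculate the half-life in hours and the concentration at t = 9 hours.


t_half = ln(2) / ke = 0.693147 / 0.413 = 1.678 hr
C(t) = C0 * exp(-ke*t) = 469 * exp(-0.413*9)
C(9) = 11.4 mg/L


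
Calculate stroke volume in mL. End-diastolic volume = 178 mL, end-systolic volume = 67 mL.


SV = EDV - ESV
SV = 178 - 67
SV = 111 mL


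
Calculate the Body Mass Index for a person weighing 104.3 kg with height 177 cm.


BMI = weight / height^2
height = 177 cm = 1.77 m
BMI = 104.3 / 1.77^2
BMI = 33.29 kg/m^2


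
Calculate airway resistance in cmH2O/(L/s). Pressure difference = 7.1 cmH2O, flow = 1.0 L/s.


R = dP / flow
R = 7.1 / 1.0
R = 7.1 cmH2O/(L/s)


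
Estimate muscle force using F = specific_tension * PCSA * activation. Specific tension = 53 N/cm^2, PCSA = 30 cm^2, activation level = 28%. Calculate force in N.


F = sigma * PCSA * activation
F = 53 * 30 * 0.28
F = 445.2 N


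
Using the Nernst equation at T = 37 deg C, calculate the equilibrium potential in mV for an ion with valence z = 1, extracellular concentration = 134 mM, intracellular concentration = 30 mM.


E = (RT/(zF)) * ln(C_out/C_in)
T = 37 + 273.15 = 310.15 K
E = (8.314 * 310.15 / (1 * 96485)) * ln(134/30)
E = 40 mV


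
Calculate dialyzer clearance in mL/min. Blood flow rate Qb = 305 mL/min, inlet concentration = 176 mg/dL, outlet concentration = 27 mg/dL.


K = Qb * (Cb_in - Cb_out) / Cb_in
K = 305 * (176 - 27) / 176
K = 258.2 mL/min


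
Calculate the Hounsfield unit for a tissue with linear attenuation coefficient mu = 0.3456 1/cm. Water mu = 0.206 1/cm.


HU = ((mu_tissue - mu_water) / mu_water) * 1000
HU = ((0.3456 - 0.206) / 0.206) * 1000
HU = 677.7


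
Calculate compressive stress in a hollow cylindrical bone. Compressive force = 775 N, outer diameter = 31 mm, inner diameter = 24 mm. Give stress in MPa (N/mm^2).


A = pi*(r_o^2 - r_i^2)
r_o = 15.5 mm, r_i = 12 mm
A = 302.378 mm^2
sigma = F/A = 775 / 302.378
sigma = 2.563 MPa


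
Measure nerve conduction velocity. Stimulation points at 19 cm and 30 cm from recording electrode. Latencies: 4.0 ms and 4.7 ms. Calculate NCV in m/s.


Distance = (30 - 19) / 100 = 0.11 m
dt = (4.7 - 4.0) / 1000 = 7.0000e-04 s
NCV = dist / dt = 157.1 m/s


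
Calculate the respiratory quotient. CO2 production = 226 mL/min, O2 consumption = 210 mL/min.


RQ = VCO2 / VO2
RQ = 226 / 210
RQ = 1.076


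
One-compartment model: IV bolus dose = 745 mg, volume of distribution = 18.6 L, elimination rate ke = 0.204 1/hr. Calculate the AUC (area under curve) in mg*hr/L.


C0 = Dose/Vd = 745/18.6 = 40.0538 mg/L
AUC = C0/ke = 40.0538/0.204
AUC = 196.3 mg*hr/L


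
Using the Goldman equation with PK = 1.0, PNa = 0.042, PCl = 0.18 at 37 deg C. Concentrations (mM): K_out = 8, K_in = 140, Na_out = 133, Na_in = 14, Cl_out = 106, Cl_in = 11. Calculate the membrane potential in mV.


Vm = (RT/F)*ln((PK*Ko + PNa*Nao + PCl*Cli)/(PK*Ki + PNa*Nai + PCl*Clo))
Numer = 15.566, Denom = 159.668
Vm = -62.22 mV


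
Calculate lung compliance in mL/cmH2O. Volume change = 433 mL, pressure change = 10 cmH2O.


C = dV / dP
C = 433 / 10
C = 43.3 mL/cmH2O


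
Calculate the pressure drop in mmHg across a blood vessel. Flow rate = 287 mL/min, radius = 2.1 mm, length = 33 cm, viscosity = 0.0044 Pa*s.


dP = 8*mu*L*Q / (pi*r^4)
Q = 287 mL/min = 4.78333e-06 m^3/s
dP = 909.41 Pa = 909.41 / 133.322 mmHg = 6.821 mmHg


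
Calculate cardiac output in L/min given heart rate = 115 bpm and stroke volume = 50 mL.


CO = HR * SV
CO = 115 * 50 / 1000
CO = 5.75 L/min


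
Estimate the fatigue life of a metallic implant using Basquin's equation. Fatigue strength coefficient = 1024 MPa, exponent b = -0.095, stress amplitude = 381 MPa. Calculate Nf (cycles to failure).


sigma_a = sigma_f' * (2Nf)^b
2Nf = (sigma_a/sigma_f')^(1/b)
2Nf = (381/1024)^(1/-0.095)
2Nf = 33093.038
Nf = 1.655e+04


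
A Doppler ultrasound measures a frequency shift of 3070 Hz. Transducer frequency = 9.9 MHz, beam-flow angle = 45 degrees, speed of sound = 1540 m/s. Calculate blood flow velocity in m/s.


v = fd * c / (2 * f0 * cos(theta))
v = 3070 * 1540 / (2 * 9.9000e+06 * cos(45))
v = 0.3377 m/s


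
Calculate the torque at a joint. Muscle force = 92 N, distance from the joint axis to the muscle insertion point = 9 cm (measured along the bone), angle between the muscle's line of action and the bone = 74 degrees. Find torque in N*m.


Torque = F * d * sin(theta)   (moment arm = d*sin(theta))
d = 9 cm = 0.09 m
Torque = 92 * 0.09 * sin(74)
Torque = 7.959 N*m


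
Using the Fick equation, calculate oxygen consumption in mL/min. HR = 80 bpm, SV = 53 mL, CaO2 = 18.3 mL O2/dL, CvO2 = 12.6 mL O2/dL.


CO = HR*SV = 80*53/1000 = 4.24 L/min
a-v O2 diff = 18.3 - 12.6 = 5.7 mL/dL
VO2 = CO * (CaO2-CvO2) * 10 dL/L
VO2 = 4.24 * 5.7 * 10
VO2 = 241.7 mL/min


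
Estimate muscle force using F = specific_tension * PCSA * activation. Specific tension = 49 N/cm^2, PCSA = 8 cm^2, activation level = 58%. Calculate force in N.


F = sigma * PCSA * activation
F = 49 * 8 * 0.58
F = 227.4 N


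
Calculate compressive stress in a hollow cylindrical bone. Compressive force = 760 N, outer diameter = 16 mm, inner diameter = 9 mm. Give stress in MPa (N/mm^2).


A = pi*(r_o^2 - r_i^2)
r_o = 8 mm, r_i = 4.5 mm
A = 137.445 mm^2
sigma = F/A = 760 / 137.445
sigma = 5.529 MPa


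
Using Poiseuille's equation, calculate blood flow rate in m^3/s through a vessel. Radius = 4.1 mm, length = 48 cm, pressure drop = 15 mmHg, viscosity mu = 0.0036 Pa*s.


Q = pi*r^4*dP / (8*mu*L)
r = 0.0041 m, L = 0.48 m
dP = 15 mmHg = 1999.83 Pa
Q = 1.2842e-04 m^3/s


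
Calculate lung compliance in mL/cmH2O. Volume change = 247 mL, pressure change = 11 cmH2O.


C = dV / dP
C = 247 / 11
C = 22.45 mL/cmH2O


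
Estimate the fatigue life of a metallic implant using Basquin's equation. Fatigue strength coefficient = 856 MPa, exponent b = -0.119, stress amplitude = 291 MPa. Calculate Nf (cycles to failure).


sigma_a = sigma_f' * (2Nf)^b
2Nf = (sigma_a/sigma_f')^(1/b)
2Nf = (291/856)^(1/-0.119)
2Nf = 8662.706
Nf = 4331


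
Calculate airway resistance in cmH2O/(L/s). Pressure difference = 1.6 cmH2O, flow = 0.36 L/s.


R = dP / flow
R = 1.6 / 0.36
R = 4.444 cmH2O/(L/s)


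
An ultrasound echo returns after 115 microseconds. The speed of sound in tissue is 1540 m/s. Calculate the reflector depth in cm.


depth = c * t / 2
t = 115 us = 1.1500e-04 s
depth = 1540 * 1.1500e-04 / 2
depth = 0.08855 m = 8.855 cm


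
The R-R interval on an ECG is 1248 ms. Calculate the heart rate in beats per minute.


HR = 60 / RR_interval(s)
RR = 1248 ms = 1.248 s
HR = 60 / 1.248 = 48.08 bpm


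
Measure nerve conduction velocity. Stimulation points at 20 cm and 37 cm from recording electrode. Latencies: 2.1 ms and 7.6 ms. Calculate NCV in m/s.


Distance = (37 - 20) / 100 = 0.17 m
dt = (7.6 - 2.1) / 1000 = 0.0055 s
NCV = dist / dt = 30.91 m/s


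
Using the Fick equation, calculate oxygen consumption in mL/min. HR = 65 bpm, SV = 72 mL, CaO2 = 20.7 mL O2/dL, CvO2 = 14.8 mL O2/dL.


CO = HR*SV = 65*72/1000 = 4.68 L/min
a-v O2 diff = 20.7 - 14.8 = 5.9 mL/dL
VO2 = CO * (CaO2-CvO2) * 10 dL/L
VO2 = 4.68 * 5.9 * 10
VO2 = 276.1 mL/min


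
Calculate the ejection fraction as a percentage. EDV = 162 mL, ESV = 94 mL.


SV = EDV - ESV = 162 - 94 = 68 mL
EF = SV/EDV * 100 = 68/162 * 100
EF = 41.98%


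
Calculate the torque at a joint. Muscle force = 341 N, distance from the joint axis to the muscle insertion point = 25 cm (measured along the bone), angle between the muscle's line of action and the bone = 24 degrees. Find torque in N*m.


Torque = F * d * sin(theta)   (moment arm = d*sin(theta))
d = 25 cm = 0.25 m
Torque = 341 * 0.25 * sin(24)
Torque = 34.67 N*m


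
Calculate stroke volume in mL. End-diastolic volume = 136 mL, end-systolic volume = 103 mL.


SV = EDV - ESV
SV = 136 - 103
SV = 33 mL


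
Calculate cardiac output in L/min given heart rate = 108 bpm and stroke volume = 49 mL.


CO = HR * SV
CO = 108 * 49 / 1000
CO = 5.292 L/min


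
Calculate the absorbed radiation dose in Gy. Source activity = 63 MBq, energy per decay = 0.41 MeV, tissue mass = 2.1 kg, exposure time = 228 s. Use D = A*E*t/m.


A = 63 MBq = 6.3000e+07 Bq
E = 0.41 MeV = 6.5682e-14 J
D = A*E*t/m = 6.3000e+07*6.5682e-14*228/2.1
D = 4.4926e-04 Gy


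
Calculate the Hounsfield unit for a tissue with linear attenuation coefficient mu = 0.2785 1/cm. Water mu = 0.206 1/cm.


HU = ((mu_tissue - mu_water) / mu_water) * 1000
HU = ((0.2785 - 0.206) / 0.206) * 1000
HU = 351.9


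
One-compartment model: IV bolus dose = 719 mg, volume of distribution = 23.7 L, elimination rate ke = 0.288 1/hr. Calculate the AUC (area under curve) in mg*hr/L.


C0 = Dose/Vd = 719/23.7 = 30.3376 mg/L
AUC = C0/ke = 30.3376/0.288
AUC = 105.3 mg*hr/L


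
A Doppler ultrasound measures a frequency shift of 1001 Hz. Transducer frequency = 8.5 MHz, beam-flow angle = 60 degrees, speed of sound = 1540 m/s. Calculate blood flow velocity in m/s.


v = fd * c / (2 * f0 * cos(theta))
v = 1001 * 1540 / (2 * 8.5000e+06 * cos(60))
v = 0.1814 m/s


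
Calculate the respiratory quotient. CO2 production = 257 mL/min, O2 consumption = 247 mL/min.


RQ = VCO2 / VO2
RQ = 257 / 247
RQ = 1.04


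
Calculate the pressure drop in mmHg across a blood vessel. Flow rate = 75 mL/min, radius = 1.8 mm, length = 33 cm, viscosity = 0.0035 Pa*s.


dP = 8*mu*L*Q / (pi*r^4)
Q = 75 mL/min = 1.25e-06 m^3/s
dP = 350.221 Pa = 350.221 / 133.322 mmHg = 2.627 mmHg


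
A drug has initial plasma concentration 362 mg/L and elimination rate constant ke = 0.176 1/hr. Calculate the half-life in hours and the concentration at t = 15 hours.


t_half = ln(2) / ke = 0.693147 / 0.176 = 3.938 hr
C(t) = C0 * exp(-ke*t) = 362 * exp(-0.176*15)
C(15) = 25.83 mg/L


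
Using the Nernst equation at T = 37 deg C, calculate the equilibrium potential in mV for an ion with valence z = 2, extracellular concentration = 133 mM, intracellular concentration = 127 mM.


E = (RT/(zF)) * ln(C_out/C_in)
T = 37 + 273.15 = 310.15 K
E = (8.314 * 310.15 / (2 * 96485)) * ln(133/127)
E = 0.6168 mV


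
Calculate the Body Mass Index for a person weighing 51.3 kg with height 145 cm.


BMI = weight / height^2
height = 145 cm = 1.45 m
BMI = 51.3 / 1.45^2
BMI = 24.4 kg/m^2


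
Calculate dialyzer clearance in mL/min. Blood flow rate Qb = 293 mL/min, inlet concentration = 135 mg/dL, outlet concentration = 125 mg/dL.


K = Qb * (Cb_in - Cb_out) / Cb_in
K = 293 * (135 - 125) / 135
K = 21.7 mL/min


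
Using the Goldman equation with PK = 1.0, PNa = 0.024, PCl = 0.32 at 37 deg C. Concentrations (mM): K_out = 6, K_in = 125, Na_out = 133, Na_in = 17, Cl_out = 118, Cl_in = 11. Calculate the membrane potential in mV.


Vm = (RT/F)*ln((PK*Ko + PNa*Nao + PCl*Cli)/(PK*Ki + PNa*Nai + PCl*Clo))
Numer = 12.712, Denom = 163.168
Vm = -68.21 mV


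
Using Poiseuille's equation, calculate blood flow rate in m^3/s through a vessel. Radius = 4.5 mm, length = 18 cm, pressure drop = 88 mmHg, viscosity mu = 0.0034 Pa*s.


Q = pi*r^4*dP / (8*mu*L)
r = 0.0045 m, L = 0.18 m
dP = 88 mmHg = 11732.336 Pa
Q = 0.003087 m^3/s


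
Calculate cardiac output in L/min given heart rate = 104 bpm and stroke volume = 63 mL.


CO = HR * SV
CO = 104 * 63 / 1000
CO = 6.552 L/min


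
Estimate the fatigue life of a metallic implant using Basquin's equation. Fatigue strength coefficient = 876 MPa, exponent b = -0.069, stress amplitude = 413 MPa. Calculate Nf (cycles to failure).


sigma_a = sigma_f' * (2Nf)^b
2Nf = (sigma_a/sigma_f')^(1/b)
2Nf = (413/876)^(1/-0.069)
2Nf = 54034.042
Nf = 2.702e+04


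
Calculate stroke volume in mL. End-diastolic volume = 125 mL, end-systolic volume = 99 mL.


SV = EDV - ESV
SV = 125 - 99
SV = 26 mL


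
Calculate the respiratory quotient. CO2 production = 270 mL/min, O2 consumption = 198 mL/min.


RQ = VCO2 / VO2
RQ = 270 / 198
RQ = 1.364


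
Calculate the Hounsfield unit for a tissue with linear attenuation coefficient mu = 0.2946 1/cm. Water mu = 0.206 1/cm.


HU = ((mu_tissue - mu_water) / mu_water) * 1000
HU = ((0.2946 - 0.206) / 0.206) * 1000
HU = 430.1


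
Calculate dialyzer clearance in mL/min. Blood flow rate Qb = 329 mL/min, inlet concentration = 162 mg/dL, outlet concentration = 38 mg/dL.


K = Qb * (Cb_in - Cb_out) / Cb_in
K = 329 * (162 - 38) / 162
K = 251.8 mL/min


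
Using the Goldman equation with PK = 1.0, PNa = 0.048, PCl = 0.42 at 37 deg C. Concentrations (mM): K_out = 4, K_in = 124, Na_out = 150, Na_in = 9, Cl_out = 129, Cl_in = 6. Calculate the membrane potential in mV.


Vm = (RT/F)*ln((PK*Ko + PNa*Nao + PCl*Cli)/(PK*Ki + PNa*Nai + PCl*Clo))
Numer = 13.72, Denom = 178.612
Vm = -68.59 mV


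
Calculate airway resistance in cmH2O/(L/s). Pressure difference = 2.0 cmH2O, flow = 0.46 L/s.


R = dP / flow
R = 2.0 / 0.46
R = 4.348 cmH2O/(L/s)


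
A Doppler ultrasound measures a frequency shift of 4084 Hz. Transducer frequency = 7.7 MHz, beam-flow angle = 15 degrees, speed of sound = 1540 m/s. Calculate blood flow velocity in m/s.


v = fd * c / (2 * f0 * cos(theta))
v = 4084 * 1540 / (2 * 7.7000e+06 * cos(15))
v = 0.4228 m/s


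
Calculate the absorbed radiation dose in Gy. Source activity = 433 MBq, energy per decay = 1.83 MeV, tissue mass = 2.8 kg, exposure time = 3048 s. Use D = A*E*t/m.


A = 433 MBq = 4.3300e+08 Bq
E = 1.83 MeV = 2.93166e-13 J
D = A*E*t/m = 4.3300e+08*2.93166e-13*3048/2.8
D = 0.1382 Gy


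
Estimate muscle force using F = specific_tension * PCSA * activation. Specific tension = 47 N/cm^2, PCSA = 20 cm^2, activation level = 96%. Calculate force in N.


F = sigma * PCSA * activation
F = 47 * 20 * 0.96
F = 902.4 N


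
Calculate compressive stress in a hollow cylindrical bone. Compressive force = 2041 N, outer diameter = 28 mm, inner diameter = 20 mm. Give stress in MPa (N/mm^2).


A = pi*(r_o^2 - r_i^2)
r_o = 14 mm, r_i = 10 mm
A = 301.593 mm^2
sigma = F/A = 2041 / 301.593
sigma = 6.767 MPa


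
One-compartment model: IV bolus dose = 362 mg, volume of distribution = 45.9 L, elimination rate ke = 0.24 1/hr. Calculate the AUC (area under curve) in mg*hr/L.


C0 = Dose/Vd = 362/45.9 = 7.88671 mg/L
AUC = C0/ke = 7.88671/0.24
AUC = 32.86 mg*hr/L


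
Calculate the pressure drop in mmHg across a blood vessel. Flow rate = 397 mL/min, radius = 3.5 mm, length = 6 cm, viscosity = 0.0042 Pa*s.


dP = 8*mu*L*Q / (pi*r^4)
Q = 397 mL/min = 6.61667e-06 m^3/s
dP = 28.2949 Pa = 28.2949 / 133.322 mmHg = 0.2122 mmHg


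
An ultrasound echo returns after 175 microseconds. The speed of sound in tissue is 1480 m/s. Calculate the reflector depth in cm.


depth = c * t / 2
t = 175 us = 1.7500e-04 s
depth = 1480 * 1.7500e-04 / 2
depth = 0.1295 m = 12.95 cm


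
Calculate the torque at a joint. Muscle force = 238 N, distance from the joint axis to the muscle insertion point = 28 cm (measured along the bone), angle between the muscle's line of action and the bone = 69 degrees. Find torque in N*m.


Torque = F * d * sin(theta)   (moment arm = d*sin(theta))
d = 28 cm = 0.28 m
Torque = 238 * 0.28 * sin(69)
Torque = 62.21 N*m


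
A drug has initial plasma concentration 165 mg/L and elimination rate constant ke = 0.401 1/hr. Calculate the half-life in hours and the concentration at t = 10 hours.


t_half = ln(2) / ke = 0.693147 / 0.401 = 1.729 hr
C(t) = C0 * exp(-ke*t) = 165 * exp(-0.401*10)
C(10) = 2.992 mg/L


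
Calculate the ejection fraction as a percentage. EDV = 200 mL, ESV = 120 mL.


SV = EDV - ESV = 200 - 120 = 80 mL
EF = SV/EDV * 100 = 80/200 * 100
EF = 40%


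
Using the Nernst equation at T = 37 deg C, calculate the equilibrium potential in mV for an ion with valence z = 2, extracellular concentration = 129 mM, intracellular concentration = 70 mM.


E = (RT/(zF)) * ln(C_out/C_in)
T = 37 + 273.15 = 310.15 K
E = (8.314 * 310.15 / (2 * 96485)) * ln(129/70)
E = 8.169 mV


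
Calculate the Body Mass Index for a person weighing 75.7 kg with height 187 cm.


BMI = weight / height^2
height = 187 cm = 1.87 m
BMI = 75.7 / 1.87^2
BMI = 21.65 kg/m^2


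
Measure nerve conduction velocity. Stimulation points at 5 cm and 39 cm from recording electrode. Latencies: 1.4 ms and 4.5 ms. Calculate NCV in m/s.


Distance = (39 - 5) / 100 = 0.34 m
dt = (4.5 - 1.4) / 1000 = 0.0031 s
NCV = dist / dt = 109.7 m/s


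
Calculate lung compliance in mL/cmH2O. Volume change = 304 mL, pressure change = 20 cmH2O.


C = dV / dP
C = 304 / 20
C = 15.2 mL/cmH2O


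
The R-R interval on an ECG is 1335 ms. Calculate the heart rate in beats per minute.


HR = 60 / RR_interval(s)
RR = 1335 ms = 1.335 s
HR = 60 / 1.335 = 44.94 bpm


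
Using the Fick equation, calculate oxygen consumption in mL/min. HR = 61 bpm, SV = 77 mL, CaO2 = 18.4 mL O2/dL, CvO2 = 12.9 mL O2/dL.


CO = HR*SV = 61*77/1000 = 4.697 L/min
a-v O2 diff = 18.4 - 12.9 = 5.5 mL/dL
VO2 = CO * (CaO2-CvO2) * 10 dL/L
VO2 = 4.697 * 5.5 * 10
VO2 = 258.3 mL/min


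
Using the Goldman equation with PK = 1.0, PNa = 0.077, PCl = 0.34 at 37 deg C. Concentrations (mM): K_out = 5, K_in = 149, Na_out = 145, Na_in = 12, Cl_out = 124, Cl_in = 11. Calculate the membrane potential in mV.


Vm = (RT/F)*ln((PK*Ko + PNa*Nao + PCl*Cli)/(PK*Ki + PNa*Nai + PCl*Clo))
Numer = 19.905, Denom = 192.084
Vm = -60.59 mV


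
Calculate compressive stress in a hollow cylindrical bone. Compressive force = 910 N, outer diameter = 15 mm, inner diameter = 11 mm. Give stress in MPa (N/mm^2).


A = pi*(r_o^2 - r_i^2)
r_o = 7.5 mm, r_i = 5.5 mm
A = 81.6814 mm^2
sigma = F/A = 910 / 81.6814
sigma = 11.14 MPa


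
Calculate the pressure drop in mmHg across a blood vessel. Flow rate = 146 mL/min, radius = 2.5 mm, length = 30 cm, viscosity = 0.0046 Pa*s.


dP = 8*mu*L*Q / (pi*r^4)
Q = 146 mL/min = 2.43333e-06 m^3/s
dP = 218.907 Pa = 218.907 / 133.322 mmHg = 1.642 mmHg


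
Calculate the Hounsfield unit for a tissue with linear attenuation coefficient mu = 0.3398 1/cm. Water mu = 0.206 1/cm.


HU = ((mu_tissue - mu_water) / mu_water) * 1000
HU = ((0.3398 - 0.206) / 0.206) * 1000
HU = 649.5


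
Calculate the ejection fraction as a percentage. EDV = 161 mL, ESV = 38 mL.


SV = EDV - ESV = 161 - 38 = 123 mL
EF = SV/EDV * 100 = 123/161 * 100
EF = 76.4%


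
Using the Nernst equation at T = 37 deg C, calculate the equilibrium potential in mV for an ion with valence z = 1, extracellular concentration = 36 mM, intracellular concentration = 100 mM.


E = (RT/(zF)) * ln(C_out/C_in)
T = 37 + 273.15 = 310.15 K
E = (8.314 * 310.15 / (1 * 96485)) * ln(36/100)
E = -27.3 mV


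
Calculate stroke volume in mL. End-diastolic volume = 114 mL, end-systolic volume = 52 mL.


SV = EDV - ESV
SV = 114 - 52
SV = 62 mL


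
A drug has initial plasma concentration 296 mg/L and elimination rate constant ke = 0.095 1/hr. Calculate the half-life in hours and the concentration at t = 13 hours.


t_half = ln(2) / ke = 0.693147 / 0.095 = 7.296 hr
C(t) = C0 * exp(-ke*t) = 296 * exp(-0.095*13)
C(13) = 86.09 mg/L


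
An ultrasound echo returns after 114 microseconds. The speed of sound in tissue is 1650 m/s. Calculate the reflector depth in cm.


depth = c * t / 2
t = 114 us = 1.1400e-04 s
depth = 1650 * 1.1400e-04 / 2
depth = 0.09405 m = 9.405 cm


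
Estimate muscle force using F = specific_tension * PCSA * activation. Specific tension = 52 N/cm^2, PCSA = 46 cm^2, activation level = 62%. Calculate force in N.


F = sigma * PCSA * activation
F = 52 * 46 * 0.62
F = 1483 N


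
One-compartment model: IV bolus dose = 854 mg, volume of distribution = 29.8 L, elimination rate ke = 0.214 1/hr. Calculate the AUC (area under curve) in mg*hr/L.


C0 = Dose/Vd = 854/29.8 = 28.6577 mg/L
AUC = C0/ke = 28.6577/0.214
AUC = 133.9 mg*hr/L


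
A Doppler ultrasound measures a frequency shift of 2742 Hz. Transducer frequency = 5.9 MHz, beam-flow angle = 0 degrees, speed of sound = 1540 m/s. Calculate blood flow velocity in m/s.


v = fd * c / (2 * f0 * cos(theta))
v = 2742 * 1540 / (2 * 5.9000e+06 * cos(0))
v = 0.3579 m/s


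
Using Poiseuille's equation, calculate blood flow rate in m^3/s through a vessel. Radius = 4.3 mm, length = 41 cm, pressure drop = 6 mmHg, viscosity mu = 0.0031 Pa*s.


Q = pi*r^4*dP / (8*mu*L)
r = 0.0043 m, L = 0.41 m
dP = 6 mmHg = 799.932 Pa
Q = 8.4497e-05 m^3/s


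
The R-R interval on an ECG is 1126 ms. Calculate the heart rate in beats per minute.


HR = 60 / RR_interval(s)
RR = 1126 ms = 1.126 s
HR = 60 / 1.126 = 53.29 bpm


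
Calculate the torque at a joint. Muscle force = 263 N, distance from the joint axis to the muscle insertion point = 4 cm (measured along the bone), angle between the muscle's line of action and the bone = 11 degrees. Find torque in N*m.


Torque = F * d * sin(theta)   (moment arm = d*sin(theta))
d = 4 cm = 0.04 m
Torque = 263 * 0.04 * sin(11)
Torque = 2.007 N*m


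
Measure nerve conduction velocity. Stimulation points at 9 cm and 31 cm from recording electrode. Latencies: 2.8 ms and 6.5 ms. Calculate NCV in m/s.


Distance = (31 - 9) / 100 = 0.22 m
dt = (6.5 - 2.8) / 1000 = 0.0037 s
NCV = dist / dt = 59.46 m/s


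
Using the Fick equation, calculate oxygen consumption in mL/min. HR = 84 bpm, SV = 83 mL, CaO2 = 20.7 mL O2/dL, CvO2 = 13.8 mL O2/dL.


CO = HR*SV = 84*83/1000 = 6.972 L/min
a-v O2 diff = 20.7 - 13.8 = 6.9 mL/dL
VO2 = CO * (CaO2-CvO2) * 10 dL/L
VO2 = 6.972 * 6.9 * 10
VO2 = 481.1 mL/min


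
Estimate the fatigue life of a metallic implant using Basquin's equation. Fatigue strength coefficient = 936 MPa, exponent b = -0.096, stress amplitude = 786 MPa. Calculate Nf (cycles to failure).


sigma_a = sigma_f' * (2Nf)^b
2Nf = (sigma_a/sigma_f')^(1/b)
2Nf = (786/936)^(1/-0.096)
2Nf = 6.1679177
Nf = 3.084


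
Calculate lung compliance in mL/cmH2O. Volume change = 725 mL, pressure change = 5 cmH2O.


C = dV / dP
C = 725 / 5
C = 145 mL/cmH2O


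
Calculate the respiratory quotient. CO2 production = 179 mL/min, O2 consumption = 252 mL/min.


RQ = VCO2 / VO2
RQ = 179 / 252
RQ = 0.7103


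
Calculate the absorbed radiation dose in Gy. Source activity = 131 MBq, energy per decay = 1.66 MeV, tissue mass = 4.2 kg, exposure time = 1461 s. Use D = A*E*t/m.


A = 131 MBq = 1.3100e+08 Bq
E = 1.66 MeV = 2.65932e-13 J
D = A*E*t/m = 1.3100e+08*2.65932e-13*1461/4.2
D = 0.01212 Gy


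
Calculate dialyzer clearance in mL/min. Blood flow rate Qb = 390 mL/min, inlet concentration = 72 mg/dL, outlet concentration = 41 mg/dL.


K = Qb * (Cb_in - Cb_out) / Cb_in
K = 390 * (72 - 41) / 72
K = 167.9 mL/min


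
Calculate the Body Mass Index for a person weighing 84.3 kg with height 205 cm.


BMI = weight / height^2
height = 205 cm = 2.05 m
BMI = 84.3 / 2.05^2
BMI = 20.06 kg/m^2


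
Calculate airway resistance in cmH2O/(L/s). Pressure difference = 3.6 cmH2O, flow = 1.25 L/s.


R = dP / flow
R = 3.6 / 1.25
R = 2.88 cmH2O/(L/s)


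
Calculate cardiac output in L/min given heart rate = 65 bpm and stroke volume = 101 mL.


CO = HR * SV
CO = 65 * 101 / 1000
CO = 6.565 L/min


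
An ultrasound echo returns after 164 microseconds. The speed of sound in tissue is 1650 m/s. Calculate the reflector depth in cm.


depth = c * t / 2
t = 164 us = 1.6400e-04 s
depth = 1650 * 1.6400e-04 / 2
depth = 0.1353 m = 13.53 cm


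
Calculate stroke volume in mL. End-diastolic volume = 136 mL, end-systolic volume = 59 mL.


SV = EDV - ESV
SV = 136 - 59
SV = 77 mL


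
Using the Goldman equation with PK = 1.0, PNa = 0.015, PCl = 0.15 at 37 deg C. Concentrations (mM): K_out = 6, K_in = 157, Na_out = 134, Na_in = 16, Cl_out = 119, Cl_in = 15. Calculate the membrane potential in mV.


Vm = (RT/F)*ln((PK*Ko + PNa*Nao + PCl*Cli)/(PK*Ki + PNa*Nai + PCl*Clo))
Numer = 10.26, Denom = 175.09
Vm = -75.82 mV


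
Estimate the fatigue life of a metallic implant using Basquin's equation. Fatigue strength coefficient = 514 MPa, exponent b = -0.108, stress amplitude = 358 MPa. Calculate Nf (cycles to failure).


sigma_a = sigma_f' * (2Nf)^b
2Nf = (sigma_a/sigma_f')^(1/b)
2Nf = (358/514)^(1/-0.108)
2Nf = 28.473791
Nf = 14.24


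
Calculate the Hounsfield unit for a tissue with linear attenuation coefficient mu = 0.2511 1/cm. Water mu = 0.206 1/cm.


HU = ((mu_tissue - mu_water) / mu_water) * 1000
HU = ((0.2511 - 0.206) / 0.206) * 1000
HU = 218.9


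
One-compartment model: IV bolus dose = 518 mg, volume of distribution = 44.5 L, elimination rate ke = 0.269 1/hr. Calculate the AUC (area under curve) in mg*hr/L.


C0 = Dose/Vd = 518/44.5 = 11.6404 mg/L
AUC = C0/ke = 11.6404/0.269
AUC = 43.27 mg*hr/L


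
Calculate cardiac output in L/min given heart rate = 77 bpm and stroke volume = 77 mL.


CO = HR * SV
CO = 77 * 77 / 1000
CO = 5.929 L/min


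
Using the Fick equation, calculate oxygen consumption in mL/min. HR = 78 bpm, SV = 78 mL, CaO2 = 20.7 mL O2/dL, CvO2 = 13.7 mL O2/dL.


CO = HR*SV = 78*78/1000 = 6.084 L/min
a-v O2 diff = 20.7 - 13.7 = 7 mL/dL
VO2 = CO * (CaO2-CvO2) * 10 dL/L
VO2 = 6.084 * 7 * 10
VO2 = 425.9 mL/min


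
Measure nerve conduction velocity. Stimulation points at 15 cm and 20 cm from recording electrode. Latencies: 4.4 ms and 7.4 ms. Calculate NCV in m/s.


Distance = (20 - 15) / 100 = 0.05 m
dt = (7.4 - 4.4) / 1000 = 0.003 s
NCV = dist / dt = 16.67 m/s


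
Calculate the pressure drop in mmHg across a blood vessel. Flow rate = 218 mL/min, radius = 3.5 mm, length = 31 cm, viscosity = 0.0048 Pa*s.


dP = 8*mu*L*Q / (pi*r^4)
Q = 218 mL/min = 3.63333e-06 m^3/s
dP = 91.7436 Pa = 91.7436 / 133.322 mmHg = 0.6881 mmHg


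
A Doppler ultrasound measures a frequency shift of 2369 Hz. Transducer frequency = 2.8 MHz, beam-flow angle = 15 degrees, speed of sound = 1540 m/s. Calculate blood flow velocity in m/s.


v = fd * c / (2 * f0 * cos(theta))
v = 2369 * 1540 / (2 * 2.8000e+06 * cos(15))
v = 0.6745 m/s


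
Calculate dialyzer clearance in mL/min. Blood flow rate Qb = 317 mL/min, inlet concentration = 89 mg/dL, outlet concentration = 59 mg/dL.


K = Qb * (Cb_in - Cb_out) / Cb_in
K = 317 * (89 - 59) / 89
K = 106.9 mL/min


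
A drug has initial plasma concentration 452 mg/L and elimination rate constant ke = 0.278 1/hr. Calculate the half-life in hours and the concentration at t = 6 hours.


t_half = ln(2) / ke = 0.693147 / 0.278 = 2.493 hr
C(t) = C0 * exp(-ke*t) = 452 * exp(-0.278*6)
C(6) = 85.26 mg/L


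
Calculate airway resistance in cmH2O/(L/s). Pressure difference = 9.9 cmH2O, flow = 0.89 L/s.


R = dP / flow
R = 9.9 / 0.89
R = 11.12 cmH2O/(L/s)


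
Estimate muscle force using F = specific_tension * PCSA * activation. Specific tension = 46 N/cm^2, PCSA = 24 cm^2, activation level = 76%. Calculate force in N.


F = sigma * PCSA * activation
F = 46 * 24 * 0.76
F = 839 N


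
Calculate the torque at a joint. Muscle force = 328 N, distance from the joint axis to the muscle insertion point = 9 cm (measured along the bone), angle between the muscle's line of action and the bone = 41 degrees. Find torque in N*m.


Torque = F * d * sin(theta)   (moment arm = d*sin(theta))
d = 9 cm = 0.09 m
Torque = 328 * 0.09 * sin(41)
Torque = 19.37 N*m


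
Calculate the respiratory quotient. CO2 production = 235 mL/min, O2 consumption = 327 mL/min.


RQ = VCO2 / VO2
RQ = 235 / 327
RQ = 0.7187


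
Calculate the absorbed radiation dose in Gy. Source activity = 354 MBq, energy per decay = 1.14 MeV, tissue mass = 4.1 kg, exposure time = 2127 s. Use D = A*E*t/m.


A = 354 MBq = 3.5400e+08 Bq
E = 1.14 MeV = 1.82628e-13 J
D = A*E*t/m = 3.5400e+08*1.82628e-13*2127/4.1
D = 0.03354 Gy


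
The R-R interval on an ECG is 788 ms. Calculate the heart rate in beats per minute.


HR = 60 / RR_interval(s)
RR = 788 ms = 0.788 s
HR = 60 / 0.788 = 76.14 bpm


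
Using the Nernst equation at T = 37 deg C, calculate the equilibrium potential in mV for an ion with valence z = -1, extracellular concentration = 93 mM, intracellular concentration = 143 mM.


E = (RT/(zF)) * ln(C_out/C_in)
T = 37 + 273.15 = 310.15 K
E = (8.314 * 310.15 / (-1 * 96485)) * ln(93/143)
E = 11.5 mV


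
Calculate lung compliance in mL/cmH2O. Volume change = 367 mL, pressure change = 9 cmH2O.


C = dV / dP
C = 367 / 9
C = 40.78 mL/cmH2O


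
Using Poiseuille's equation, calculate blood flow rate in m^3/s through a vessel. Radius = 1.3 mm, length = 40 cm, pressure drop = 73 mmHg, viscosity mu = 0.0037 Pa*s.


Q = pi*r^4*dP / (8*mu*L)
r = 0.0013 m, L = 0.4 m
dP = 73 mmHg = 9732.506 Pa
Q = 7.3756e-06 m^3/s


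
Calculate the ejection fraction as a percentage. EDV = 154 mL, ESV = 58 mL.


SV = EDV - ESV = 154 - 58 = 96 mL
EF = SV/EDV * 100 = 96/154 * 100
EF = 62.34%


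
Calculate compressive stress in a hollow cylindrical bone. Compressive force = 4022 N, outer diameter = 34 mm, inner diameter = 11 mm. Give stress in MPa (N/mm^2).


A = pi*(r_o^2 - r_i^2)
r_o = 17 mm, r_i = 5.5 mm
A = 812.887 mm^2
sigma = F/A = 4022 / 812.887
sigma = 4.948 MPa


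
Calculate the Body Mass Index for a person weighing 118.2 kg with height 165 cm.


BMI = weight / height^2
height = 165 cm = 1.65 m
BMI = 118.2 / 1.65^2
BMI = 43.42 kg/m^2


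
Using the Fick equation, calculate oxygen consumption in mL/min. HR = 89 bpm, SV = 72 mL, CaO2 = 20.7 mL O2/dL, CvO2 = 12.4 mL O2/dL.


CO = HR*SV = 89*72/1000 = 6.408 L/min
a-v O2 diff = 20.7 - 12.4 = 8.3 mL/dL
VO2 = CO * (CaO2-CvO2) * 10 dL/L
VO2 = 6.408 * 8.3 * 10
VO2 = 531.9 mL/min


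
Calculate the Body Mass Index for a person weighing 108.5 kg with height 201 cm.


BMI = weight / height^2
height = 201 cm = 2.01 m
BMI = 108.5 / 2.01^2
BMI = 26.86 kg/m^2


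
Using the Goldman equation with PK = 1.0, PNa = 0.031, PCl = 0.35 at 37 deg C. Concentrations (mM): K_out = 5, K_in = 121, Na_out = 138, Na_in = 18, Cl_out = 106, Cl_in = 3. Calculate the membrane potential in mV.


Vm = (RT/F)*ln((PK*Ko + PNa*Nao + PCl*Cli)/(PK*Ki + PNa*Nai + PCl*Clo))
Numer = 10.328, Denom = 158.658
Vm = -73.01 mV


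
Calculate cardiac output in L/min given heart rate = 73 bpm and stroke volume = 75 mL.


CO = HR * SV
CO = 73 * 75 / 1000
CO = 5.475 L/min


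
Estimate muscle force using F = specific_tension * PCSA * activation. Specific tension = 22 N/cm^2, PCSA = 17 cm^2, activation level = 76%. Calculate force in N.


F = sigma * PCSA * activation
F = 22 * 17 * 0.76
F = 284.2 N


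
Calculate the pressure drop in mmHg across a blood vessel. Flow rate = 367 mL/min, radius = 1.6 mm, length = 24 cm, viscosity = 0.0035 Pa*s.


dP = 8*mu*L*Q / (pi*r^4)
Q = 367 mL/min = 6.11667e-06 m^3/s
dP = 1996.43 Pa = 1996.43 / 133.322 mmHg = 14.97 mmHg


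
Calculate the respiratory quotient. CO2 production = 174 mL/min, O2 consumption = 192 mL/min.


RQ = VCO2 / VO2
RQ = 174 / 192
RQ = 0.9062


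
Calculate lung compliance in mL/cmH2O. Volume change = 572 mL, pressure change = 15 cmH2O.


C = dV / dP
C = 572 / 15
C = 38.13 mL/cmH2O


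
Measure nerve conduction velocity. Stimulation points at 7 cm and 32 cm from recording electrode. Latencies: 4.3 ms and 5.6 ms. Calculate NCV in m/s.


Distance = (32 - 7) / 100 = 0.25 m
dt = (5.6 - 4.3) / 1000 = 0.0013 s
NCV = dist / dt = 192.3 m/s


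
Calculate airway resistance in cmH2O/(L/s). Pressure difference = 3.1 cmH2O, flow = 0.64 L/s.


R = dP / flow
R = 3.1 / 0.64
R = 4.844 cmH2O/(L/s)


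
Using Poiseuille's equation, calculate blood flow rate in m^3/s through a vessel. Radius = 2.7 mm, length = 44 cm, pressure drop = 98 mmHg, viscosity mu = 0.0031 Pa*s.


Q = pi*r^4*dP / (8*mu*L)
r = 0.0027 m, L = 0.44 m
dP = 98 mmHg = 13065.556 Pa
Q = 1.9991e-04 m^3/s


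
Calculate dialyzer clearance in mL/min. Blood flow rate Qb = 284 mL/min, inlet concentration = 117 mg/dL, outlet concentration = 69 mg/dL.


K = Qb * (Cb_in - Cb_out) / Cb_in
K = 284 * (117 - 69) / 117
K = 116.5 mL/min


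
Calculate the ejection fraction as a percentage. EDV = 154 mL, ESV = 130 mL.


SV = EDV - ESV = 154 - 130 = 24 mL
EF = SV/EDV * 100 = 24/154 * 100
EF = 15.58%


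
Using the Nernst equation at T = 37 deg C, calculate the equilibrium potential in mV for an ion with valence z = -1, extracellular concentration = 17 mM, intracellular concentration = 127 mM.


E = (RT/(zF)) * ln(C_out/C_in)
T = 37 + 273.15 = 310.15 K
E = (8.314 * 310.15 / (-1 * 96485)) * ln(17/127)
E = 53.74 mV


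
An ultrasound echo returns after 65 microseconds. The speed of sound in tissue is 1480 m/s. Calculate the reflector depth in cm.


depth = c * t / 2
t = 65 us = 6.5000e-05 s
depth = 1480 * 6.5000e-05 / 2
depth = 0.0481 m = 4.81 cm


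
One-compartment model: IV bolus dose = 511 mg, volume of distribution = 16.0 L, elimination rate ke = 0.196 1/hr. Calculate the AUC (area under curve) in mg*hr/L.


C0 = Dose/Vd = 511/16.0 = 31.9375 mg/L
AUC = C0/ke = 31.9375/0.196
AUC = 162.9 mg*hr/L


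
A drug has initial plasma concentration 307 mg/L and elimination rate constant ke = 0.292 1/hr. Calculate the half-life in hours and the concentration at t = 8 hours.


t_half = ln(2) / ke = 0.693147 / 0.292 = 2.374 hr
C(t) = C0 * exp(-ke*t) = 307 * exp(-0.292*8)
C(8) = 29.69 mg/L


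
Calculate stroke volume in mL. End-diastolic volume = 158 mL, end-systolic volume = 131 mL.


SV = EDV - ESV
SV = 158 - 131
SV = 27 mL


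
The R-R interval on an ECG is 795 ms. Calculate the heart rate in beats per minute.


HR = 60 / RR_interval(s)
RR = 795 ms = 0.795 s
HR = 60 / 0.795 = 75.47 bpm


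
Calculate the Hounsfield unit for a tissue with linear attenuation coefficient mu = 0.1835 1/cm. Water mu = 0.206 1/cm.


HU = ((mu_tissue - mu_water) / mu_water) * 1000
HU = ((0.1835 - 0.206) / 0.206) * 1000
HU = -109.2


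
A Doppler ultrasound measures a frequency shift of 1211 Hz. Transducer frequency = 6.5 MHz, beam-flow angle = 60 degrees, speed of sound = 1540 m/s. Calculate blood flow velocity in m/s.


v = fd * c / (2 * f0 * cos(theta))
v = 1211 * 1540 / (2 * 6.5000e+06 * cos(60))
v = 0.2869 m/s


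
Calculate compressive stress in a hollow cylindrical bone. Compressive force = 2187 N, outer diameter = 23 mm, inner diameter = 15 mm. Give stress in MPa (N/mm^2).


A = pi*(r_o^2 - r_i^2)
r_o = 11.5 mm, r_i = 7.5 mm
A = 238.761 mm^2
sigma = F/A = 2187 / 238.761
sigma = 9.16 MPa


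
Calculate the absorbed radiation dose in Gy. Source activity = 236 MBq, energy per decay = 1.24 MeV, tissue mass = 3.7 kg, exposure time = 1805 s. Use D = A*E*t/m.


A = 236 MBq = 2.3600e+08 Bq
E = 1.24 MeV = 1.98648e-13 J
D = A*E*t/m = 2.3600e+08*1.98648e-13*1805/3.7
D = 0.02287 Gy


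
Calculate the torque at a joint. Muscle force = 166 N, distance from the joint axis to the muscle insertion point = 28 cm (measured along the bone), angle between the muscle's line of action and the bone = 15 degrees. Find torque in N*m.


Torque = F * d * sin(theta)   (moment arm = d*sin(theta))
d = 28 cm = 0.28 m
Torque = 166 * 0.28 * sin(15)
Torque = 12.03 N*m


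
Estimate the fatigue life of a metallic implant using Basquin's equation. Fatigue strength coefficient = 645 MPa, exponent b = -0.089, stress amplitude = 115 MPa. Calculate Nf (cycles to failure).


sigma_a = sigma_f' * (2Nf)^b
2Nf = (sigma_a/sigma_f')^(1/b)
2Nf = (115/645)^(1/-0.089)
2Nf = 2.595245e+08
Nf = 1.2976e+08


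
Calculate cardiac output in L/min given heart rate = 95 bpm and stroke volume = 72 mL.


CO = HR * SV
CO = 95 * 72 / 1000
CO = 6.84 L/min


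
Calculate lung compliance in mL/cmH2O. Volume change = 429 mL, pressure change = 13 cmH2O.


C = dV / dP
C = 429 / 13
C = 33 mL/cmH2O


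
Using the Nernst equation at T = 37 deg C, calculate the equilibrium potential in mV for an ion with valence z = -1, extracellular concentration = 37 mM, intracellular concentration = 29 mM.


E = (RT/(zF)) * ln(C_out/C_in)
T = 37 + 273.15 = 310.15 K
E = (8.314 * 310.15 / (-1 * 96485)) * ln(37/29)
E = -6.511 mV


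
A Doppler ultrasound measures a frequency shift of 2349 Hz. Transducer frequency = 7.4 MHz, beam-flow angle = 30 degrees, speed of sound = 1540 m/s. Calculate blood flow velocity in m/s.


v = fd * c / (2 * f0 * cos(theta))
v = 2349 * 1540 / (2 * 7.4000e+06 * cos(30))
v = 0.2822 m/s


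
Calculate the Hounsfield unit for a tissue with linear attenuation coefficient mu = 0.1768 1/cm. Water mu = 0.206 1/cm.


HU = ((mu_tissue - mu_water) / mu_water) * 1000
HU = ((0.1768 - 0.206) / 0.206) * 1000
HU = -141.7


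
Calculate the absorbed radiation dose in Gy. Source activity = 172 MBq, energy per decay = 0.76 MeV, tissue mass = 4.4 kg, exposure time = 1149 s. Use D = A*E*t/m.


A = 172 MBq = 1.7200e+08 Bq
E = 0.76 MeV = 1.21752e-13 J
D = A*E*t/m = 1.7200e+08*1.21752e-13*1149/4.4
D = 0.005469 Gy


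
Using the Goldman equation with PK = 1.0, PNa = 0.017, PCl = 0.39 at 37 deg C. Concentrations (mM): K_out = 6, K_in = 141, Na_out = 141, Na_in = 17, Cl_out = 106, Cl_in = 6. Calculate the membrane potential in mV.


Vm = (RT/F)*ln((PK*Ko + PNa*Nao + PCl*Cli)/(PK*Ki + PNa*Nai + PCl*Clo))
Numer = 10.737, Denom = 182.629
Vm = -75.73 mV


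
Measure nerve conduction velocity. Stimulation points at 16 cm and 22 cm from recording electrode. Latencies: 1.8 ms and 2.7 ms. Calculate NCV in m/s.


Distance = (22 - 16) / 100 = 0.06 m
dt = (2.7 - 1.8) / 1000 = 9.0000e-04 s
NCV = dist / dt = 66.67 m/s


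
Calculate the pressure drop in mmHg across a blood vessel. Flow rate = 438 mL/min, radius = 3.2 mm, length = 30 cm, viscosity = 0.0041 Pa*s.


dP = 8*mu*L*Q / (pi*r^4)
Q = 438 mL/min = 7.3e-06 m^3/s
dP = 218.056 Pa = 218.056 / 133.322 mmHg = 1.636 mmHg


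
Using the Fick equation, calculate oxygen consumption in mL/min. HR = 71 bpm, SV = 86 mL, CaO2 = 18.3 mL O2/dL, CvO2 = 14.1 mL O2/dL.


CO = HR*SV = 71*86/1000 = 6.106 L/min
a-v O2 diff = 18.3 - 14.1 = 4.2 mL/dL
VO2 = CO * (CaO2-CvO2) * 10 dL/L
VO2 = 6.106 * 4.2 * 10
VO2 = 256.5 mL/min
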